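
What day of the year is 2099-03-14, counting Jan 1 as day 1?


Date: March 14, 2099
Days in months 1 through 2: 59
Plus 14 days in March

Day of year: 73


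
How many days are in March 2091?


March 2091

31 days


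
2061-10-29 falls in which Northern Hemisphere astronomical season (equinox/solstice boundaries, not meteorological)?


Date: October 29
Astronomical Autumn (approx.; exact equinox/solstice day varies by year): September 22 to December 20
October 29 falls within the Autumn window

Autumn


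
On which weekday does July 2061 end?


July 2061 has 31 days
Anchor: Jan 1, 2061. With p = 2061 - 1 = 2060: (p + p//4 - p//100 + p//400) mod 7 = (2060 + 515 - 20 + 5) mod 7 = 2560 mod 7 = 5 -> Saturday (Mon=0 ... Sun=6)
Days before July (Jan-Jun): 181; July 1 index = (5 + 181) mod 7 = 4 -> Friday
Last day offset: 31 - 1 = 30 days
Weekday index = (4 + 30) mod 7 = 6

Sunday, July 31


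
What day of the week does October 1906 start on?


Target: October 1, 1906
Anchor: Jan 1, 1906. With p = 1906 - 1 = 1905: (p + p//4 - p//100 + p//400) mod 7 = (1905 + 476 - 19 + 4) mod 7 = 2366 mod 7 = 0 -> Monday (Mon=0 ... Sun=6)
Days before October (Jan-Sep): 273 days
Weekday index = (0 + 273) mod 7 = 0

Monday


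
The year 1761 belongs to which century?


Century = (year - 1) // 100 + 1
= (1761 - 1) // 100 + 1
= 1760 // 100 + 1
= 17 + 1

18th century


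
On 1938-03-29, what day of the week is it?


Date: March 29, 1938
Anchor: Jan 1, 1938. With p = 1938 - 1 = 1937: (p + p//4 - p//100 + p//400) mod 7 = (1937 + 484 - 19 + 4) mod 7 = 2406 mod 7 = 5 -> Saturday (Mon=0 ... Sun=6)
Days before March (Jan-Feb): 59; offset = 59 + 29 - 1 = 87
Weekday index = (5 + 87) mod 7 = 1

Day of the week: Tuesday


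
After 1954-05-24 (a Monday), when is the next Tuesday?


Current: Monday
Target: Tuesday
Days ahead: 1

Next Tuesday: 1954-05-25


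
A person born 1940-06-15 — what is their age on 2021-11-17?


Birth: 1940-06-15
Reference: 2021-11-17
Year difference: 2021 - 1940 = 81

81 years old


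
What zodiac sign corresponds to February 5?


Date: February 5
Conventional tropical zodiac dates: Aquarius from January 20 onward; Pisces starts February 19
February 5 falls within the Aquarius range

Aquarius


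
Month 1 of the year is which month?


Month 1 of 12

January


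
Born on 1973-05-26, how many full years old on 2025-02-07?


Birth: 1973-05-26
Reference: 2025-02-07
Year difference: 2025 - 1973 = 52
Birthday not yet reached in 2025, subtract 1

51 years old


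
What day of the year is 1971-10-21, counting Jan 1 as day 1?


Date: October 21, 1971
Days in months 1 through 9: 273
Plus 21 days in October

Day of year: 294


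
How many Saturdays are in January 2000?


January 2000 has 31 days
Anchor: Jan 1, 2000. With p = 2000 - 1 = 1999: (p + p//4 - p//100 + p//400) mod 7 = (1999 + 499 - 19 + 4) mod 7 = 2483 mod 7 = 5 -> Saturday (Mon=0 ... Sun=6)
January 1 is the anchor itself -> Saturday
First Saturday is January 1
Saturdays: 1, 8, 15, 22, 29

5 Saturdays


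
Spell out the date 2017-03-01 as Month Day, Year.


ISO 2017-03-01 parses as year=2017, month=03, day=01
Month 3 -> March

March 1, 2017


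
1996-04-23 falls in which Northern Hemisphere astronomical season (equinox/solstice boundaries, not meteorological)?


Date: April 23
Astronomical Spring (approx.; exact equinox/solstice day varies by year): March 20 to June 20
April 23 falls within the Spring window

Spring


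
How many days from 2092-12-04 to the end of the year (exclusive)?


Day of year: 339 of 366
Remaining = 366 - 339

27 days


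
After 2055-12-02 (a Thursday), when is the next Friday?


Current: Thursday
Target: Friday
Days ahead: 1

Next Friday: 2055-12-03


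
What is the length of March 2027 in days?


March 2027

31 days


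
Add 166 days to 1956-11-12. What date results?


Start: 1956-11-12, add 166 days
November 1956 has 30 days: 30 - 12 = 18 days to November 30 -> 148 left
December 1956 has 31 days -> 117 left
January 1957 has 31 days -> 86 left
February 1957 has 28 days -> 58 left
March 1957 has 31 days -> 27 left
April 1957: 27 <= 30 -> lands on April 27

Result: 1957-04-27


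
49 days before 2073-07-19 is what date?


Start: 2073-07-19, subtract 49 days
Back 19 days from July 19 reaches June 30, 2073 -> 30 left
June 2073 has 30 days -> back to May 31, 2073 -> 0 left
May 2073: 31 - 0 = 31 -> lands on May 31

Result: 2073-05-31


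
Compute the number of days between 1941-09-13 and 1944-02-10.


From 1941-09-13 to 1944-02-10
1941-09-13: days before September = 31 + 28 + 31 + 30 + 31 + 30 + 31 + 31 = 243 (1941 is not a leap year); day of year = 243 + 13 = 256
1944-02-10: days before February = 31; day of year = 31 + 10 = 41
Rest of 1941: 365 - 256 = 109
Full years 1942 (365), 1943 (365): 730
Total = 109 + 730 + 41 = 880

880 days


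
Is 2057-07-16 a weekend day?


Anchor: Jan 1, 2057. With p = 2057 - 1 = 2056: (p + p//4 - p//100 + p//400) mod 7 = (2056 + 514 - 20 + 5) mod 7 = 2555 mod 7 = 0 -> Monday (Mon=0 ... Sun=6)
Day of year: 197; offset = 196
Weekday index = (0 + 196) mod 7 = 0 -> Monday
Weekend days: Saturday, Sunday

No


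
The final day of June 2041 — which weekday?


June 2041 has 30 days
Anchor: Jan 1, 2041. With p = 2041 - 1 = 2040: (p + p//4 - p//100 + p//400) mod 7 = (2040 + 510 - 20 + 5) mod 7 = 2535 mod 7 = 1 -> Tuesday (Mon=0 ... Sun=6)
Days before June (Jan-May): 151; June 1 index = (1 + 151) mod 7 = 5 -> Saturday
Last day offset: 30 - 1 = 29 days
Weekday index = (5 + 29) mod 7 = 6

Sunday, June 30


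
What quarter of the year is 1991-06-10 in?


Month: June (month 6)
Q1: Jan-Mar, Q2: Apr-Jun, Q3: Jul-Sep, Q4: Oct-Dec

Q2


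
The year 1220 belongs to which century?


Century = (year - 1) // 100 + 1
= (1220 - 1) // 100 + 1
= 1219 // 100 + 1
= 12 + 1

13th century


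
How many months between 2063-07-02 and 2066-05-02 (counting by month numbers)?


From July 2063 to May 2066
3 years * 12 = 36 months, minus 2 months = 34

34 months


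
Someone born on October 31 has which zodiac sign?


Date: October 31
Conventional tropical zodiac dates: Scorpio from October 23 onward; Sagittarius starts November 22
October 31 falls within the Scorpio range

Scorpio


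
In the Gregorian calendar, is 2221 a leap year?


Gregorian leap year rule: divisible by 4, but not by 100, unless also by 400.
2221 is not divisible by 4 -> not a leap year

No


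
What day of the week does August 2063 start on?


Target: August 1, 2063
Anchor: Jan 1, 2063. With p = 2063 - 1 = 2062: (p + p//4 - p//100 + p//400) mod 7 = (2062 + 515 - 20 + 5) mod 7 = 2562 mod 7 = 0 -> Monday (Mon=0 ... Sun=6)
Days before August (Jan-Jul): 212 days
Weekday index = (0 + 212) mod 7 = 2

Wednesday


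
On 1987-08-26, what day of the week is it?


Date: August 26, 1987
Anchor: Jan 1, 1987. With p = 1987 - 1 = 1986: (p + p//4 - p//100 + p//400) mod 7 = (1986 + 496 - 19 + 4) mod 7 = 2467 mod 7 = 3 -> Thursday (Mon=0 ... Sun=6)
Days before August (Jan-Jul): 212; offset = 212 + 26 - 1 = 237
Weekday index = (3 + 237) mod 7 = 2

Day of the week: Wednesday


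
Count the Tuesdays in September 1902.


September 1902 has 30 days
Anchor: Jan 1, 1902. With p = 1902 - 1 = 1901: (p + p//4 - p//100 + p//400) mod 7 = (1901 + 475 - 19 + 4) mod 7 = 2361 mod 7 = 2 -> Wednesday (Mon=0 ... Sun=6)
Days before September (Jan-Aug): 243; September 1 index = (2 + 243) mod 7 = 0 -> Monday
First Tuesday is September 2
Tuesdays: 2, 9, 16, 23, 30

5 Tuesdays


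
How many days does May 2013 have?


May 2013

31 days


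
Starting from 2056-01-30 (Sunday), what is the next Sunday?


Current: Sunday
Target: Sunday
Days ahead: 7

Next Sunday: 2056-02-06


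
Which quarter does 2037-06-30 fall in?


Month: June (month 6)
Q1: Jan-Mar, Q2: Apr-Jun, Q3: Jul-Sep, Q4: Oct-Dec

Q2


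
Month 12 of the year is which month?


Month 12 of 12

December


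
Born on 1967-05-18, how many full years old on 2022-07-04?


Birth: 1967-05-18
Reference: 2022-07-04
Year difference: 2022 - 1967 = 55

55 years old


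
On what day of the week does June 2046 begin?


Target: June 1, 2046
Anchor: Jan 1, 2046. With p = 2046 - 1 = 2045: (p + p//4 - p//100 + p//400) mod 7 = (2045 + 511 - 20 + 5) mod 7 = 2541 mod 7 = 0 -> Monday (Mon=0 ... Sun=6)
Days before June (Jan-May): 151 days
Weekday index = (0 + 151) mod 7 = 4

Friday


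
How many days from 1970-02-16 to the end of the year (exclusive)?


Day of year: 47 of 365
Remaining = 365 - 47

318 days


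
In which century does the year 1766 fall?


Century = (year - 1) // 100 + 1
= (1766 - 1) // 100 + 1
= 1765 // 100 + 1
= 17 + 1

18th century


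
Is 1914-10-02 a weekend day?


Anchor: Jan 1, 1914. With p = 1914 - 1 = 1913: (p + p//4 - p//100 + p//400) mod 7 = (1913 + 478 - 19 + 4) mod 7 = 2376 mod 7 = 3 -> Thursday (Mon=0 ... Sun=6)
Day of year: 275; offset = 274
Weekday index = (3 + 274) mod 7 = 4 -> Friday
Weekend days: Saturday, Sunday

No


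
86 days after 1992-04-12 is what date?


Start: 1992-04-12, add 86 days
April 1992 has 30 days: 30 - 12 = 18 days to April 30 -> 68 left
May 1992 has 31 days -> 37 left
June 1992 has 30 days -> 7 left
July 1992: 7 <= 31 -> lands on July 7

Result: 1992-07-07


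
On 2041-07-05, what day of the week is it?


Date: July 5, 2041
Anchor: Jan 1, 2041. With p = 2041 - 1 = 2040: (p + p//4 - p//100 + p//400) mod 7 = (2040 + 510 - 20 + 5) mod 7 = 2535 mod 7 = 1 -> Tuesday (Mon=0 ... Sun=6)
Days before July (Jan-Jun): 181; offset = 181 + 5 - 1 = 185
Weekday index = (1 + 185) mod 7 = 4

Day of the week: Friday


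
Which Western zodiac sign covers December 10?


Date: December 10
Conventional tropical zodiac dates: Sagittarius from November 22 onward; Capricorn starts December 22
December 10 falls within the Sagittarius range

Sagittarius


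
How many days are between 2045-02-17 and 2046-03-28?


From 2045-02-17 to 2046-03-28
2045-02-17: days before February = 31; day of year = 31 + 17 = 48
2046-03-28: days before March = 31 + 28 = 59 (2046 is not a leap year); day of year = 59 + 28 = 87
Rest of 2045: 365 - 48 = 317
Total = 317 + 87 = 404

404 days


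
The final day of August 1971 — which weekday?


August 1971 has 31 days
Anchor: Jan 1, 1971. With p = 1971 - 1 = 1970: (p + p//4 - p//100 + p//400) mod 7 = (1970 + 492 - 19 + 4) mod 7 = 2447 mod 7 = 4 -> Friday (Mon=0 ... Sun=6)
Days before August (Jan-Jul): 212; August 1 index = (4 + 212) mod 7 = 6 -> Sunday
Last day offset: 31 - 1 = 30 days
Weekday index = (6 + 30) mod 7 = 1

Tuesday, August 31


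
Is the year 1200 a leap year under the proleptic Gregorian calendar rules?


Gregorian leap year rule: divisible by 4, but not by 100, unless also by 400.
1200 is divisible by 400 -> leap year

Yes


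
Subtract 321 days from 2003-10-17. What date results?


Start: 2003-10-17, subtract 321 days
Back 17 days from October 17 reaches September 30, 2003 -> 304 left
September 2003 has 30 days -> back to August 31, 2003 -> 274 left
August 2003 has 31 days -> back to July 31, 2003 -> 243 left
July 2003 has 31 days -> back to June 30, 2003 -> 212 left
June 2003 has 30 days -> back to May 31, 2003 -> 182 left
May 2003 has 31 days -> back to April 30, 2003 -> 151 left
April 2003 has 30 days -> back to March 31, 2003 -> 121 left
March 2003 has 31 days -> back to February 28, 2003 -> 90 left
February 2003 has 28 days -> back to January 31, 2003 -> 62 left
January 2003 has 31 days -> back to December 31, 2002 -> 31 left
December 2002 has 31 days -> back to November 30, 2002 -> 0 left
November 2002: 30 - 0 = 30 -> lands on November 30

Result: 2002-11-30


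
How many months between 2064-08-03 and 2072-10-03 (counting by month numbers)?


From August 2064 to October 2072
8 years * 12 = 96 months, plus 2 months = 98

98 months


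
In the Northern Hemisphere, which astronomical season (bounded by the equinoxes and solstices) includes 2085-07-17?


Date: July 17
Astronomical Summer (approx.; exact equinox/solstice day varies by year): June 21 to September 21
July 17 falls within the Summer window

Summer


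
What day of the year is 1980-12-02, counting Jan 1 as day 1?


Date: December 2, 1980
Days in months 1 through 11: 335
Plus 2 days in December

Day of year: 337


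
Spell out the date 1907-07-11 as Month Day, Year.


ISO 1907-07-11 parses as year=1907, month=07, day=11
Month 7 -> July

July 11, 1907


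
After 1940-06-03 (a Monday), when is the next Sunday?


Current: Monday
Target: Sunday
Days ahead: 6

Next Sunday: 1940-06-09


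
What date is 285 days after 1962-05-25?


Start: 1962-05-25, add 285 days
May 1962 has 31 days: 31 - 25 = 6 days to May 31 -> 279 left
June 1962 has 30 days -> 249 left
July 1962 has 31 days -> 218 left
August 1962 has 31 days -> 187 left
September 1962 has 30 days -> 157 left
October 1962 has 31 days -> 126 left
November 1962 has 30 days -> 96 left
December 1962 has 31 days -> 65 left
January 1963 has 31 days -> 34 left
February 1963 has 28 days -> 6 left
March 1963: 6 <= 31 -> lands on March 6

Result: 1963-03-06


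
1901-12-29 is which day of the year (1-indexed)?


Date: December 29, 1901
Days in months 1 through 11: 334
Plus 29 days in December

Day of year: 363


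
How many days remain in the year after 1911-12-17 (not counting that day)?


Day of year: 351 of 365
Remaining = 365 - 351

14 days


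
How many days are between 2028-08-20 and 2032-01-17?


From 2028-08-20 to 2032-01-17
2028-08-20: days before August = 31 + 29 + 31 + 30 + 31 + 30 + 31 = 213 (2028 is a leap year); day of year = 213 + 20 = 233
2032-01-17: day of year = 17
Rest of 2028: 366 - 233 = 133
Full years 2029 (365), 2030 (365), 2031 (365): 1095
Total = 133 + 1095 + 17 = 1245

1245 days


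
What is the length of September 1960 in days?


September 1960

30 days


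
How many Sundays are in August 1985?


August 1985 has 31 days
Anchor: Jan 1, 1985. With p = 1985 - 1 = 1984: (p + p//4 - p//100 + p//400) mod 7 = (1984 + 496 - 19 + 4) mod 7 = 2465 mod 7 = 1 -> Tuesday (Mon=0 ... Sun=6)
Days before August (Jan-Jul): 212; August 1 index = (1 + 212) mod 7 = 3 -> Thursday
First Sunday is August 4
Sundays: 4, 11, 18, 25

4 Sundays


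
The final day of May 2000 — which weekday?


May 2000 has 31 days
Anchor: Jan 1, 2000. With p = 2000 - 1 = 1999: (p + p//4 - p//100 + p//400) mod 7 = (1999 + 499 - 19 + 4) mod 7 = 2483 mod 7 = 5 -> Saturday (Mon=0 ... Sun=6)
Days before May (Jan-Apr): 121; May 1 index = (5 + 121) mod 7 = 0 -> Monday
Last day offset: 31 - 1 = 30 days
Weekday index = (0 + 30) mod 7 = 2

Wednesday, May 31


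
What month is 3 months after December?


December is month 12
12 + 3 = 15; wrap: 15 - 12 = 3

March


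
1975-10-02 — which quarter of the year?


Month: October (month 10)
Q1: Jan-Mar, Q2: Apr-Jun, Q3: Jul-Sep, Q4: Oct-Dec

Q4


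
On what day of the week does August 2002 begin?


Target: August 1, 2002
Anchor: Jan 1, 2002. With p = 2002 - 1 = 2001: (p + p//4 - p//100 + p//400) mod 7 = (2001 + 500 - 20 + 5) mod 7 = 2486 mod 7 = 1 -> Tuesday (Mon=0 ... Sun=6)
Days before August (Jan-Jul): 212 days
Weekday index = (1 + 212) mod 7 = 3

Thursday


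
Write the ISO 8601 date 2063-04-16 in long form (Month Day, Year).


ISO 2063-04-16 parses as year=2063, month=04, day=16
Month 4 -> April

April 16, 2063


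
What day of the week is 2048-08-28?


Date: August 28, 2048
Anchor: Jan 1, 2048. With p = 2048 - 1 = 2047: (p + p//4 - p//100 + p//400) mod 7 = (2047 + 511 - 20 + 5) mod 7 = 2543 mod 7 = 2 -> Wednesday (Mon=0 ... Sun=6)
Days before August (Jan-Jul): 213; offset = 213 + 28 - 1 = 240
Weekday index = (2 + 240) mod 7 = 4

Day of the week: Friday


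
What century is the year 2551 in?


Century = (year - 1) // 100 + 1
= (2551 - 1) // 100 + 1
= 2550 // 100 + 1
= 25 + 1

26th century


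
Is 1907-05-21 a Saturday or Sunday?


Anchor: Jan 1, 1907. With p = 1907 - 1 = 1906: (p + p//4 - p//100 + p//400) mod 7 = (1906 + 476 - 19 + 4) mod 7 = 2367 mod 7 = 1 -> Tuesday (Mon=0 ... Sun=6)
Day of year: 141; offset = 140
Weekday index = (1 + 140) mod 7 = 1 -> Tuesday
Weekend days: Saturday, Sunday

No


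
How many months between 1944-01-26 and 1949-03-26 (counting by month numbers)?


From January 1944 to March 1949
5 years * 12 = 60 months, plus 2 months = 62

62 months


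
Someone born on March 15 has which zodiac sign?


Date: March 15
Conventional tropical zodiac dates: Pisces from February 19 onward; Aries starts March 21
March 15 falls within the Pisces range

Pisces


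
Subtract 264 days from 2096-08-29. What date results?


Start: 2096-08-29, subtract 264 days
Back 29 days from August 29 reaches July 31, 2096 -> 235 left
July 2096 has 31 days -> back to June 30, 2096 -> 204 left
June 2096 has 30 days -> back to May 31, 2096 -> 174 left
May 2096 has 31 days -> back to April 30, 2096 -> 143 left
April 2096 has 30 days -> back to March 31, 2096 -> 113 left
March 2096 has 31 days -> back to February 29, 2096 -> 82 left
February 2096 has 29 days -> back to January 31, 2096 -> 53 left
January 2096 has 31 days -> back to December 31, 2095 -> 22 left
December 2095: 31 - 22 = 9 -> lands on December 9

Result: 2095-12-09


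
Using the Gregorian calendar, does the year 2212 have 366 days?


Gregorian leap year rule: divisible by 4, but not by 100, unless also by 400.
2212 is divisible by 4 but not 100 -> leap year

Yes


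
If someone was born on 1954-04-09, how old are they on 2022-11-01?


Birth: 1954-04-09
Reference: 2022-11-01
Year difference: 2022 - 1954 = 68

68 years old


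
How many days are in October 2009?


October 2009

31 days


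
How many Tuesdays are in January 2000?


January 2000 has 31 days
Anchor: Jan 1, 2000. With p = 2000 - 1 = 1999: (p + p//4 - p//100 + p//400) mod 7 = (1999 + 499 - 19 + 4) mod 7 = 2483 mod 7 = 5 -> Saturday (Mon=0 ... Sun=6)
January 1 is the anchor itself -> Saturday
First Tuesday is January 4
Tuesdays: 4, 11, 18, 25

4 Tuesdays


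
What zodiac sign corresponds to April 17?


Date: April 17
Conventional tropical zodiac dates: Aries from March 21 onward; Taurus starts April 20
April 17 falls within the Aries range

Aries


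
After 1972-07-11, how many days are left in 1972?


Day of year: 193 of 366
Remaining = 366 - 193

173 days


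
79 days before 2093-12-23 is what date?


Start: 2093-12-23, subtract 79 days
Back 23 days from December 23 reaches November 30, 2093 -> 56 left
November 2093 has 30 days -> back to October 31, 2093 -> 26 left
October 2093: 31 - 26 = 5 -> lands on October 5

Result: 2093-10-05


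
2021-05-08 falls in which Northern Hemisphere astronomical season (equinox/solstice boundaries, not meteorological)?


Date: May 8
Astronomical Spring (approx.; exact equinox/solstice day varies by year): March 20 to June 20
May 8 falls within the Spring window

Spring


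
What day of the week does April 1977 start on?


Target: April 1, 1977
Anchor: Jan 1, 1977. With p = 1977 - 1 = 1976: (p + p//4 - p//100 + p//400) mod 7 = (1976 + 494 - 19 + 4) mod 7 = 2455 mod 7 = 5 -> Saturday (Mon=0 ... Sun=6)
Days before April (Jan-Mar): 90 days
Weekday index = (5 + 90) mod 7 = 4

Friday


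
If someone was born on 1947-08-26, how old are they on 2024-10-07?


Birth: 1947-08-26
Reference: 2024-10-07
Year difference: 2024 - 1947 = 77

77 years old


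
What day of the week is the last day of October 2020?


October 2020 has 31 days
Anchor: Jan 1, 2020. With p = 2020 - 1 = 2019: (p + p//4 - p//100 + p//400) mod 7 = (2019 + 504 - 20 + 5) mod 7 = 2508 mod 7 = 2 -> Wednesday (Mon=0 ... Sun=6)
Days before October (Jan-Sep): 274; October 1 index = (2 + 274) mod 7 = 3 -> Thursday
Last day offset: 31 - 1 = 30 days
Weekday index = (3 + 30) mod 7 = 5

Saturday, October 31


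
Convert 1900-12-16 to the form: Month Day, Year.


ISO 1900-12-16 parses as year=1900, month=12, day=16
Month 12 -> December

December 16, 1900


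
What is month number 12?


Month 12 of 12

December


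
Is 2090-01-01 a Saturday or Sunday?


Anchor: Jan 1, 2090. With p = 2090 - 1 = 2089: (p + p//4 - p//100 + p//400) mod 7 = (2089 + 522 - 20 + 5) mod 7 = 2596 mod 7 = 6 -> Sunday (Mon=0 ... Sun=6)
Day of year: 1; offset = 0
Weekday index = (6 + 0) mod 7 = 6 -> Sunday
Weekend days: Saturday, Sunday

Yes


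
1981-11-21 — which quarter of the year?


Month: November (month 11)
Q1: Jan-Mar, Q2: Apr-Jun, Q3: Jul-Sep, Q4: Oct-Dec

Q4


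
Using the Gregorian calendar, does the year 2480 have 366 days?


Gregorian leap year rule: divisible by 4, but not by 100, unless also by 400.
2480 is divisible by 4 but not 100 -> leap year

Yes


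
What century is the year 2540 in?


Century = (year - 1) // 100 + 1
= (2540 - 1) // 100 + 1
= 2539 // 100 + 1
= 25 + 1

26th century


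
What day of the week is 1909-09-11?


Date: September 11, 1909
Anchor: Jan 1, 1909. With p = 1909 - 1 = 1908: (p + p//4 - p//100 + p//400) mod 7 = (1908 + 477 - 19 + 4) mod 7 = 2370 mod 7 = 4 -> Friday (Mon=0 ... Sun=6)
Days before September (Jan-Aug): 243; offset = 243 + 11 - 1 = 253
Weekday index = (4 + 253) mod 7 = 5

Day of the week: Saturday


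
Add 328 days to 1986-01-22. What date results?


Start: 1986-01-22, add 328 days
January 1986 has 31 days: 31 - 22 = 9 days to January 31 -> 319 left
February 1986 has 28 days -> 291 left
March 1986 has 31 days -> 260 left
April 1986 has 30 days -> 230 left
May 1986 has 31 days -> 199 left
June 1986 has 30 days -> 169 left
July 1986 has 31 days -> 138 left
August 1986 has 31 days -> 107 left
September 1986 has 30 days -> 77 left
October 1986 has 31 days -> 46 left
November 1986 has 30 days -> 16 left
December 1986: 16 <= 31 -> lands on December 16

Result: 1986-12-16


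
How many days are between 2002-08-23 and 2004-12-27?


From 2002-08-23 to 2004-12-27
2002-08-23: days before August = 31 + 28 + 31 + 30 + 31 + 30 + 31 = 212 (2002 is not a leap year); day of year = 212 + 23 = 235
2004-12-27: days before December = 31 + 29 + 31 + 30 + 31 + 30 + 31 + 31 + 30 + 31 + 30 = 335 (2004 is a leap year); day of year = 335 + 27 = 362
Rest of 2002: 365 - 235 = 130
Full years 2003 (365): 365
Total = 130 + 365 + 362 = 857

857 days


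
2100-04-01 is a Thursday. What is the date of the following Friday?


Current: Thursday
Target: Friday
Days ahead: 1

Next Friday: 2100-04-02


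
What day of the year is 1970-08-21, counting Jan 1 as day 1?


Date: August 21, 1970
Days in months 1 through 7: 212
Plus 21 days in August

Day of year: 233


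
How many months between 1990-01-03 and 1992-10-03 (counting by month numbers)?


From January 1990 to October 1992
2 years * 12 = 24 months, plus 9 months = 33

33 months


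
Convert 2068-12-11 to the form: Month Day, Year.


ISO 2068-12-11 parses as year=2068, month=12, day=11
Month 12 -> December

December 11, 2068


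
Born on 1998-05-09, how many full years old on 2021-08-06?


Birth: 1998-05-09
Reference: 2021-08-06
Year difference: 2021 - 1998 = 23

23 years old


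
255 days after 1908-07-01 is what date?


Start: 1908-07-01, add 255 days
July 1908 has 31 days: 31 - 1 = 30 days to July 31 -> 225 left
August 1908 has 31 days -> 194 left
September 1908 has 30 days -> 164 left
October 1908 has 31 days -> 133 left
November 1908 has 30 days -> 103 left
December 1908 has 31 days -> 72 left
January 1909 has 31 days -> 41 left
February 1909 has 28 days -> 13 left
March 1909: 13 <= 31 -> lands on March 13

Result: 1909-03-13


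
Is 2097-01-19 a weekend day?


Anchor: Jan 1, 2097. With p = 2097 - 1 = 2096: (p + p//4 - p//100 + p//400) mod 7 = (2096 + 524 - 20 + 5) mod 7 = 2605 mod 7 = 1 -> Tuesday (Mon=0 ... Sun=6)
Day of year: 19; offset = 18
Weekday index = (1 + 18) mod 7 = 5 -> Saturday
Weekend days: Saturday, Sunday

Yes


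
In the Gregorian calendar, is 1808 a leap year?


Gregorian leap year rule: divisible by 4, but not by 100, unless also by 400.
1808 is divisible by 4 but not 100 -> leap year

Yes


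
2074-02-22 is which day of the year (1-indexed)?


Date: February 22, 2074
Days in months 1 through 1: 31
Plus 22 days in February

Day of year: 53


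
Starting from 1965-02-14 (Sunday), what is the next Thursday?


Current: Sunday
Target: Thursday
Days ahead: 4

Next Thursday: 1965-02-18


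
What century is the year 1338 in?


Century = (year - 1) // 100 + 1
= (1338 - 1) // 100 + 1
= 1337 // 100 + 1
= 13 + 1

14th century


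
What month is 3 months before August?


August is month 8
8 - 3 = 5

May


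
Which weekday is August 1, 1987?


Target: August 1, 1987
Anchor: Jan 1, 1987. With p = 1987 - 1 = 1986: (p + p//4 - p//100 + p//400) mod 7 = (1986 + 496 - 19 + 4) mod 7 = 2467 mod 7 = 3 -> Thursday (Mon=0 ... Sun=6)
Days before August (Jan-Jul): 212 days
Weekday index = (3 + 212) mod 7 = 5

Saturday


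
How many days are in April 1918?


April 1918

30 days


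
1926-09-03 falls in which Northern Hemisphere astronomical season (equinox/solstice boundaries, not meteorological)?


Date: September 3
Astronomical Summer (approx.; exact equinox/solstice day varies by year): June 21 to September 21
September 3 falls within the Summer window

Summer


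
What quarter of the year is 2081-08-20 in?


Month: August (month 8)
Q1: Jan-Mar, Q2: Apr-Jun, Q3: Jul-Sep, Q4: Oct-Dec

Q3


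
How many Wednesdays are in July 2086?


July 2086 has 31 days
Anchor: Jan 1, 2086. With p = 2086 - 1 = 2085: (p + p//4 - p//100 + p//400) mod 7 = (2085 + 521 - 20 + 5) mod 7 = 2591 mod 7 = 1 -> Tuesday (Mon=0 ... Sun=6)
Days before July (Jan-Jun): 181; July 1 index = (1 + 181) mod 7 = 0 -> Monday
First Wednesday is July 3
Wednesdays: 3, 10, 17, 24, 31

5 Wednesdays


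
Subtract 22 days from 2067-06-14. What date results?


Start: 2067-06-14, subtract 22 days
Back 14 days from June 14 reaches May 31, 2067 -> 8 left
May 2067: 31 - 8 = 23 -> lands on May 23

Result: 2067-05-23


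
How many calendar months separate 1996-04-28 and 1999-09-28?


From April 1996 to September 1999
3 years * 12 = 36 months, plus 5 months = 41

41 months


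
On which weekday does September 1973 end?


September 1973 has 30 days
Anchor: Jan 1, 1973. With p = 1973 - 1 = 1972: (p + p//4 - p//100 + p//400) mod 7 = (1972 + 493 - 19 + 4) mod 7 = 2450 mod 7 = 0 -> Monday (Mon=0 ... Sun=6)
Days before September (Jan-Aug): 243; September 1 index = (0 + 243) mod 7 = 5 -> Saturday
Last day offset: 30 - 1 = 29 days
Weekday index = (5 + 29) mod 7 = 6

Sunday, September 30


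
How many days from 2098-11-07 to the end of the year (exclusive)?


Day of year: 311 of 365
Remaining = 365 - 311

54 days


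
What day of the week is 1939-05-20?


Date: May 20, 1939
Anchor: Jan 1, 1939. With p = 1939 - 1 = 1938: (p + p//4 - p//100 + p//400) mod 7 = (1938 + 484 - 19 + 4) mod 7 = 2407 mod 7 = 6 -> Sunday (Mon=0 ... Sun=6)
Days before May (Jan-Apr): 120; offset = 120 + 20 - 1 = 139
Weekday index = (6 + 139) mod 7 = 5

Day of the week: Saturday


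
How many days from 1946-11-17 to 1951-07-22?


From 1946-11-17 to 1951-07-22
1946-11-17: days before November = 31 + 28 + 31 + 30 + 31 + 30 + 31 + 31 + 30 + 31 = 304 (1946 is not a leap year); day of year = 304 + 17 = 321
1951-07-22: days before July = 31 + 28 + 31 + 30 + 31 + 30 = 181 (1951 is not a leap year); day of year = 181 + 22 = 203
Rest of 1946: 365 - 321 = 44
Full years 1947 (365), 1948 (366), 1949 (365), 1950 (365): 1461
Total = 44 + 1461 + 203 = 1708

1708 days


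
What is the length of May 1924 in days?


May 1924

31 days


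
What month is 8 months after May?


May is month 5
5 + 8 = 13; wrap: 13 - 12 = 1

January


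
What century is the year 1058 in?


Century = (year - 1) // 100 + 1
= (1058 - 1) // 100 + 1
= 1057 // 100 + 1
= 10 + 1

11th century


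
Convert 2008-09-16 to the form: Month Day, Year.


ISO 2008-09-16 parses as year=2008, month=09, day=16
Month 9 -> September

September 16, 2008


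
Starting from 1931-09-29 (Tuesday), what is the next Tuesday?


Current: Tuesday
Target: Tuesday
Days ahead: 7

Next Tuesday: 1931-10-06


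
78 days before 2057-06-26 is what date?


Start: 2057-06-26, subtract 78 days
Back 26 days from June 26 reaches May 31, 2057 -> 52 left
May 2057 has 31 days -> back to April 30, 2057 -> 21 left
April 2057: 30 - 21 = 9 -> lands on April 9

Result: 2057-04-09


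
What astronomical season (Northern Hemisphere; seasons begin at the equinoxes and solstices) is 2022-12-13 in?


Date: December 13
Astronomical Autumn (approx.; exact equinox/solstice day varies by year): September 22 to December 20
December 13 falls within the Autumn window

Autumn


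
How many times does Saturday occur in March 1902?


March 1902 has 31 days
Anchor: Jan 1, 1902. With p = 1902 - 1 = 1901: (p + p//4 - p//100 + p//400) mod 7 = (1901 + 475 - 19 + 4) mod 7 = 2361 mod 7 = 2 -> Wednesday (Mon=0 ... Sun=6)
Days before March (Jan-Feb): 59; March 1 index = (2 + 59) mod 7 = 5 -> Saturday
First Saturday is March 1
Saturdays: 1, 8, 15, 22, 29

5 Saturdays


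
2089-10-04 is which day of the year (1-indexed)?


Date: October 4, 2089
Days in months 1 through 9: 273
Plus 4 days in October

Day of year: 277


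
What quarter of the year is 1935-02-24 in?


Month: February (month 2)
Q1: Jan-Mar, Q2: Apr-Jun, Q3: Jul-Sep, Q4: Oct-Dec

Q1


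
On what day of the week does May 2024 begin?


Target: May 1, 2024
Anchor: Jan 1, 2024. With p = 2024 - 1 = 2023: (p + p//4 - p//100 + p//400) mod 7 = (2023 + 505 - 20 + 5) mod 7 = 2513 mod 7 = 0 -> Monday (Mon=0 ... Sun=6)
Days before May (Jan-Apr): 121 days
Weekday index = (0 + 121) mod 7 = 2

Wednesday


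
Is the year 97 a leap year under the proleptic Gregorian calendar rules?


Gregorian leap year rule: divisible by 4, but not by 100, unless also by 400.
97 is not divisible by 4 -> not a leap year

No


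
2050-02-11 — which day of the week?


Date: February 11, 2050
Anchor: Jan 1, 2050. With p = 2050 - 1 = 2049: (p + p//4 - p//100 + p//400) mod 7 = (2049 + 512 - 20 + 5) mod 7 = 2546 mod 7 = 5 -> Saturday (Mon=0 ... Sun=6)
Days before February (Jan): 31; offset = 31 + 11 - 1 = 41
Weekday index = (5 + 41) mod 7 = 4

Day of the week: Friday


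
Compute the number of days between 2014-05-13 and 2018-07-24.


From 2014-05-13 to 2018-07-24
2014-05-13: days before May = 31 + 28 + 31 + 30 = 120 (2014 is not a leap year); day of year = 120 + 13 = 133
2018-07-24: days before July = 31 + 28 + 31 + 30 + 31 + 30 = 181 (2018 is not a leap year); day of year = 181 + 24 = 205
Rest of 2014: 365 - 133 = 232
Full years 2015 (365), 2016 (366), 2017 (365): 1096
Total = 232 + 1096 + 205 = 1533

1533 days


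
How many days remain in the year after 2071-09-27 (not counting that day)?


Day of year: 270 of 365
Remaining = 365 - 270

95 days


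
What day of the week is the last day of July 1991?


July 1991 has 31 days
Anchor: Jan 1, 1991. With p = 1991 - 1 = 1990: (p + p//4 - p//100 + p//400) mod 7 = (1990 + 497 - 19 + 4) mod 7 = 2472 mod 7 = 1 -> Tuesday (Mon=0 ... Sun=6)
Days before July (Jan-Jun): 181; July 1 index = (1 + 181) mod 7 = 0 -> Monday
Last day offset: 31 - 1 = 30 days
Weekday index = (0 + 30) mod 7 = 2

Wednesday, July 31


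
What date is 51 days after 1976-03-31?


Start: 1976-03-31, add 51 days
March 31 is the last day of March 1976 -> 51 left
April 1976 has 30 days -> 21 left
May 1976: 21 <= 31 -> lands on May 21

Result: 1976-05-21


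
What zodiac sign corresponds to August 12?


Date: August 12
Conventional tropical zodiac dates: Leo from July 23 onward; Virgo starts August 23
August 12 falls within the Leo range

Leo


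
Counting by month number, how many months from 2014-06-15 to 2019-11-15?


From June 2014 to November 2019
5 years * 12 = 60 months, plus 5 months = 65

65 months


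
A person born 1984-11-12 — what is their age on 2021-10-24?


Birth: 1984-11-12
Reference: 2021-10-24
Year difference: 2021 - 1984 = 37
Birthday not yet reached in 2021, subtract 1

36 years old


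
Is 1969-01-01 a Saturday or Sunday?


Anchor: Jan 1, 1969. With p = 1969 - 1 = 1968: (p + p//4 - p//100 + p//400) mod 7 = (1968 + 492 - 19 + 4) mod 7 = 2445 mod 7 = 2 -> Wednesday (Mon=0 ... Sun=6)
Day of year: 1; offset = 0
Weekday index = (2 + 0) mod 7 = 2 -> Wednesday
Weekend days: Saturday, Sunday

No


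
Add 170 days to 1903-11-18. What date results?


Start: 1903-11-18, add 170 days
November 1903 has 30 days: 30 - 18 = 12 days to November 30 -> 158 left
December 1903 has 31 days -> 127 left
January 1904 has 31 days -> 96 left
February 1904 has 29 days -> 67 left
March 1904 has 31 days -> 36 left
April 1904 has 30 days -> 6 left
May 1904: 6 <= 31 -> lands on May 6

Result: 1904-05-06


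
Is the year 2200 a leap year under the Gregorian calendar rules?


Gregorian leap year rule: divisible by 4, but not by 100, unless also by 400.
2200 is divisible by 100 but not 400 -> not a leap year

No


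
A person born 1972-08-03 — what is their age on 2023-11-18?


Birth: 1972-08-03
Reference: 2023-11-18
Year difference: 2023 - 1972 = 51

51 years old


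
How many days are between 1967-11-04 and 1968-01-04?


From 1967-11-04 to 1968-01-04
1967-11-04: days before November = 31 + 28 + 31 + 30 + 31 + 30 + 31 + 31 + 30 + 31 = 304 (1967 is not a leap year); day of year = 304 + 4 = 308
1968-01-04: day of year = 4
Rest of 1967: 365 - 308 = 57
Total = 57 + 4 = 61

61 days


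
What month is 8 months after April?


April is month 4
4 + 8 = 12

December


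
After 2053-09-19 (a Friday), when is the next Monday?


Current: Friday
Target: Monday
Days ahead: 3

Next Monday: 2053-09-22


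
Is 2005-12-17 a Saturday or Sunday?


Anchor: Jan 1, 2005. With p = 2005 - 1 = 2004: (p + p//4 - p//100 + p//400) mod 7 = (2004 + 501 - 20 + 5) mod 7 = 2490 mod 7 = 5 -> Saturday (Mon=0 ... Sun=6)
Day of year: 351; offset = 350
Weekday index = (5 + 350) mod 7 = 5 -> Saturday
Weekend days: Saturday, Sunday

Yes


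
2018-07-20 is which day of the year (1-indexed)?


Date: July 20, 2018
Days in months 1 through 6: 181
Plus 20 days in July

Day of year: 201


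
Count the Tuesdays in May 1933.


May 1933 has 31 days
Anchor: Jan 1, 1933. With p = 1933 - 1 = 1932: (p + p//4 - p//100 + p//400) mod 7 = (1932 + 483 - 19 + 4) mod 7 = 2400 mod 7 = 6 -> Sunday (Mon=0 ... Sun=6)
Days before May (Jan-Apr): 120; May 1 index = (6 + 120) mod 7 = 0 -> Monday
First Tuesday is May 2
Tuesdays: 2, 9, 16, 23, 30

5 Tuesdays


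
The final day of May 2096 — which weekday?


May 2096 has 31 days
Anchor: Jan 1, 2096. With p = 2096 - 1 = 2095: (p + p//4 - p//100 + p//400) mod 7 = (2095 + 523 - 20 + 5) mod 7 = 2603 mod 7 = 6 -> Sunday (Mon=0 ... Sun=6)
Days before May (Jan-Apr): 121; May 1 index = (6 + 121) mod 7 = 1 -> Tuesday
Last day offset: 31 - 1 = 30 days
Weekday index = (1 + 30) mod 7 = 3

Thursday, May 31


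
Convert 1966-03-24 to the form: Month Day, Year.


ISO 1966-03-24 parses as year=1966, month=03, day=24
Month 3 -> March

March 24, 1966


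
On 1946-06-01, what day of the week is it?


Date: June 1, 1946
Anchor: Jan 1, 1946. With p = 1946 - 1 = 1945: (p + p//4 - p//100 + p//400) mod 7 = (1945 + 486 - 19 + 4) mod 7 = 2416 mod 7 = 1 -> Tuesday (Mon=0 ... Sun=6)
Days before June (Jan-May): 151; offset = 151 + 1 - 1 = 151
Weekday index = (1 + 151) mod 7 = 5

Day of the week: Saturday


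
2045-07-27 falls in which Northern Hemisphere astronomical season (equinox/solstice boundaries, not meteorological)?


Date: July 27
Astronomical Summer (approx.; exact equinox/solstice day varies by year): June 21 to September 21
July 27 falls within the Summer window

Summer


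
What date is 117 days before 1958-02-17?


Start: 1958-02-17, subtract 117 days
Back 17 days from February 17 reaches January 31, 1958 -> 100 left
January 1958 has 31 days -> back to December 31, 1957 -> 69 left
December 1957 has 31 days -> back to November 30, 1957 -> 38 left
November 1957 has 30 days -> back to October 31, 1957 -> 8 left
October 1957: 31 - 8 = 23 -> lands on October 23

Result: 1957-10-23


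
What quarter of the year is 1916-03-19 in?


Month: March (month 3)
Q1: Jan-Mar, Q2: Apr-Jun, Q3: Jul-Sep, Q4: Oct-Dec

Q1


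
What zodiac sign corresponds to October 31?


Date: October 31
Conventional tropical zodiac dates: Scorpio from October 23 onward; Sagittarius starts November 22
October 31 falls within the Scorpio range

Scorpio


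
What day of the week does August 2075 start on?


Target: August 1, 2075
Anchor: Jan 1, 2075. With p = 2075 - 1 = 2074: (p + p//4 - p//100 + p//400) mod 7 = (2074 + 518 - 20 + 5) mod 7 = 2577 mod 7 = 1 -> Tuesday (Mon=0 ... Sun=6)
Days before August (Jan-Jul): 212 days
Weekday index = (1 + 212) mod 7 = 3

Thursday


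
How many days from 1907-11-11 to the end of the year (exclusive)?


Day of year: 315 of 365
Remaining = 365 - 315

50 days


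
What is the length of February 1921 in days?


February 1921 (leap year: no)

28 days


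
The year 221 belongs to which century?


Century = (year - 1) // 100 + 1
= (221 - 1) // 100 + 1
= 220 // 100 + 1
= 2 + 1

3rd century


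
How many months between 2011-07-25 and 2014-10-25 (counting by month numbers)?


From July 2011 to October 2014
3 years * 12 = 36 months, plus 3 months = 39

39 months


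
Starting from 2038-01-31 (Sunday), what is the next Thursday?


Current: Sunday
Target: Thursday
Days ahead: 4

Next Thursday: 2038-02-04


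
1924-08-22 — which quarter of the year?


Month: August (month 8)
Q1: Jan-Mar, Q2: Apr-Jun, Q3: Jul-Sep, Q4: Oct-Dec

Q3


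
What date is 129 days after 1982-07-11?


Start: 1982-07-11, add 129 days
July 1982 has 31 days: 31 - 11 = 20 days to July 31 -> 109 left
August 1982 has 31 days -> 78 left
September 1982 has 30 days -> 48 left
October 1982 has 31 days -> 17 left
November 1982: 17 <= 30 -> lands on November 17

Result: 1982-11-17


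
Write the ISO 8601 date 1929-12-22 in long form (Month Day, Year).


ISO 1929-12-22 parses as year=1929, month=12, day=22
Month 12 -> December

December 22, 1929


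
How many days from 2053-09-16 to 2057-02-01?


From 2053-09-16 to 2057-02-01
2053-09-16: days before September = 31 + 28 + 31 + 30 + 31 + 30 + 31 + 31 = 243 (2053 is not a leap year); day of year = 243 + 16 = 259
2057-02-01: days before February = 31; day of year = 31 + 1 = 32
Rest of 2053: 365 - 259 = 106
Full years 2054 (365), 2055 (365), 2056 (366): 1096
Total = 106 + 1096 + 32 = 1234

1234 days


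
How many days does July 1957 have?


July 1957

31 days


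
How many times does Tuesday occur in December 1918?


December 1918 has 31 days
Anchor: Jan 1, 1918. With p = 1918 - 1 = 1917: (p + p//4 - p//100 + p//400) mod 7 = (1917 + 479 - 19 + 4) mod 7 = 2381 mod 7 = 1 -> Tuesday (Mon=0 ... Sun=6)
Days before December (Jan-Nov): 334; December 1 index = (1 + 334) mod 7 = 6 -> Sunday
First Tuesday is December 3
Tuesdays: 3, 10, 17, 24, 31

5 Tuesdays


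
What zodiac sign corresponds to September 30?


Date: September 30
Conventional tropical zodiac dates: Libra from September 23 onward; Scorpio starts October 23
September 30 falls within the Libra range

Libra


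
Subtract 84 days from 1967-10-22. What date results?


Start: 1967-10-22, subtract 84 days
Back 22 days from October 22 reaches September 30, 1967 -> 62 left
September 1967 has 30 days -> back to August 31, 1967 -> 32 left
August 1967 has 31 days -> back to July 31, 1967 -> 1 left
July 1967: 31 - 1 = 30 -> lands on July 30

Result: 1967-07-30
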